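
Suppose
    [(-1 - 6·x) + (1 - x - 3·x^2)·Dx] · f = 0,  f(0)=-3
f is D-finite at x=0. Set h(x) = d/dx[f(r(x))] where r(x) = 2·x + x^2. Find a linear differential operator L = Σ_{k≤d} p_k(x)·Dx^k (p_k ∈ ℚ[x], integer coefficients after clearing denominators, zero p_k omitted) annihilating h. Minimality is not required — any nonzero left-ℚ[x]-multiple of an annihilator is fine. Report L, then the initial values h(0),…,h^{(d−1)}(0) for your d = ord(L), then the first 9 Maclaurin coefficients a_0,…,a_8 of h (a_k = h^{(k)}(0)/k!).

f: a_k = -3, -3, -12, -21, -57, -120, -291, -651, -1524, …
Substitute x→r, Dx→(1/r')Dx; clear ⇒ L₀.
h₀' ⇒ L via d/dx closure of L₀.
L = (17 + 114·x + 597·x^2 + 1260·x^3 + 1215·x^4 + 540·x^5 + 90·x^6) + (-1 - 11·x + 21·x^2 + 211·x^3 + 405·x^4 + 333·x^5 + 126·x^6 + 18·x^7)·Dx  (order 1).
h: a_k = -6, -102, -648, -4704, -28950, -177678, -1044792, -6051912, -34434288, …
ICs: h(0) = -6.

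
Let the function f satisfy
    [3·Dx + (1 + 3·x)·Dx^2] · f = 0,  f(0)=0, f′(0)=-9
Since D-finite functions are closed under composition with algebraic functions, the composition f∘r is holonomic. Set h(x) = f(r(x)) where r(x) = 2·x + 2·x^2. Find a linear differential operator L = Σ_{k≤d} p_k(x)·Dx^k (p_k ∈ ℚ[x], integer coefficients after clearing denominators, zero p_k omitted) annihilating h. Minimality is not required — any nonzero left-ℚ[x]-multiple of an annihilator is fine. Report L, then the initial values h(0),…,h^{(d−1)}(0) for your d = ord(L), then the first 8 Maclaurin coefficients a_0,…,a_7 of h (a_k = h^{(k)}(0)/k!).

L = (4 + 12·x + 12·x^2)·Dx + (1 + 8·x + 18·x^2 + 12·x^3)·Dx^2  (order 2).
h: a_k = 0, -18, 36, -108, 378, -7128/5, 5616, -159408/7, …
ICs: h(0) = 0, h′(0) = -18.

f: a_k = 0, -9, 27/2, -27, 243/4, -729/5, 729/2, -6561/7, …
h₀=f(r): pull back L_f along r ⇒ L₀.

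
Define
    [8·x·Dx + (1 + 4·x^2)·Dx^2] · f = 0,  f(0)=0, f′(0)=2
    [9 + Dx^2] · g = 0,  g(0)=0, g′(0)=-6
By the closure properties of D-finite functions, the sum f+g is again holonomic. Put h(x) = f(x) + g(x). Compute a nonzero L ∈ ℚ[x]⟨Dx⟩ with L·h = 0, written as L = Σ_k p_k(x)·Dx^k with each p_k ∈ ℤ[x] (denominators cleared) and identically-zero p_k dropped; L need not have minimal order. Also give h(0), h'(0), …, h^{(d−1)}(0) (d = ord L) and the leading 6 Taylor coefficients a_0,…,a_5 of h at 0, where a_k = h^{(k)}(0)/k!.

L = (-2808·x + 19008·x^3 + 10368·x^5)·Dx + (9 + 1548·x^2 + 7344·x^4 + 5184·x^6)·Dx^2 + (-312·x + 2112·x^3 + 1152·x^5)·Dx^3 + (1 + 172·x^2 + 816·x^4 + 576·x^6)·Dx^4  (order 4).
h: a_k = 0, -4, 0, 19/3, 0, 47/20, …
ICs: h(0) = 0, h′(0) = -4, h′′(0) = 0, h′′′(0) = 38.

f: a_k = 0, 2, 0, -8/3, 0, 32/5, …
g: a_k = 0, -6, 0, 9, 0, -81/20, …
f+g: L₀ = lclm(L_f,L_g), ord ≤ 2+2.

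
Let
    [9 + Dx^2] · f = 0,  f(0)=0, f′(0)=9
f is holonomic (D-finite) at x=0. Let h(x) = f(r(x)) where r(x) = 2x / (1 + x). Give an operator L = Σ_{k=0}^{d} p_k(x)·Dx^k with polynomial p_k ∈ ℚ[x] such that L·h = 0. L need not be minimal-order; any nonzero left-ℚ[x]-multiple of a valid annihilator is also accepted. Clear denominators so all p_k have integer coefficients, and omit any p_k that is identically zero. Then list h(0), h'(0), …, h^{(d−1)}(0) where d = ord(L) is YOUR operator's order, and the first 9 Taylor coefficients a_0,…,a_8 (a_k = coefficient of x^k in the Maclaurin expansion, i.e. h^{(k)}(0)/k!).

f: a_k = 0, 9, 0, -27/2, 0, 243/40, 0, -729/560, 0, …
h₀=f(r): pull back L_f along r ⇒ L₀.
L = 36 + (2 + 6·x + 6·x^2 + 2·x^3)·Dx + (1 + 4·x + 6·x^2 + 4·x^3 + x^4)·Dx^2  (order 2).
h: a_k = 0, 18, -18, -90, 306, -2178/5, 90, 40158/35, -16938/5, …
ICs: h(0) = 0, h′(0) = 18.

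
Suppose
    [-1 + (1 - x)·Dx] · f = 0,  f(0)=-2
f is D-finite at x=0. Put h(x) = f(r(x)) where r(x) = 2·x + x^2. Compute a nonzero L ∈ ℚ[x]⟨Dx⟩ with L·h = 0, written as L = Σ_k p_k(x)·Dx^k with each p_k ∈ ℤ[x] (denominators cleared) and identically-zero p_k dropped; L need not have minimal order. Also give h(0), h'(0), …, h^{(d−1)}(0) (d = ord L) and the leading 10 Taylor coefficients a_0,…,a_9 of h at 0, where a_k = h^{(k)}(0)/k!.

f: a_k = -2, -2, -2, -2, -2, -2, -2, -2, -2, -2, …
Substitute x→r, Dx→(1/r')Dx; clear ⇒ L₀.
L = (2 + 2·x) + (-1 + 2·x + x^2)·Dx  (order 1).
h: a_k = -2, -4, -10, -24, -58, -140, -338, -816, -1970, -4756, …
ICs: h(0) = -2.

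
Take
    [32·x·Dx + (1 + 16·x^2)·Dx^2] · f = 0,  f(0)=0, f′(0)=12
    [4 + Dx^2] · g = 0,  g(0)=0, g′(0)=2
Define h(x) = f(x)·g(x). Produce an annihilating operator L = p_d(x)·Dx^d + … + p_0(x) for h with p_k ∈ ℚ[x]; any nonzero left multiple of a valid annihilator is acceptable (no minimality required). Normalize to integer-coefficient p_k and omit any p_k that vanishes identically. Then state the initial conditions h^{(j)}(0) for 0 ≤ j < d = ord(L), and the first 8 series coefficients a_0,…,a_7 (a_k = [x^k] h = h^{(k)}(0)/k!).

L = (1360 + 60416·x^2 + 106496·x^4 + 262144·x^6 + 1048576·x^8) + (2304·x + 45056·x^3 + 196608·x^5 + 1048576·x^7)·Dx + (360 + 15872·x^2 + 36864·x^4 + 131072·x^6 + 524288·x^8)·Dx^2 + (576·x + 11264·x^3 + 49152·x^5 + 262144·x^7)·Dx^3 + (5 + 192·x^2 + 2560·x^4 + 16384·x^6 + 65536·x^8)·Dx^4  (order 4).
h: a_k = 0, 0, 24, 0, -144, 0, 3952/3, 0, …
ICs: h(0) = 0, h′(0) = 0, h′′(0) = 48, h′′′(0) = 0.

f: a_k = 0, 12, 0, -64, 0, 3072/5, 0, -49152/7, …
g: a_k = 0, 2, 0, -4/3, 0, 4/15, 0, -8/315, …
h₀=f·g: eliminate ⇒ L₀, order ≤ 2·2.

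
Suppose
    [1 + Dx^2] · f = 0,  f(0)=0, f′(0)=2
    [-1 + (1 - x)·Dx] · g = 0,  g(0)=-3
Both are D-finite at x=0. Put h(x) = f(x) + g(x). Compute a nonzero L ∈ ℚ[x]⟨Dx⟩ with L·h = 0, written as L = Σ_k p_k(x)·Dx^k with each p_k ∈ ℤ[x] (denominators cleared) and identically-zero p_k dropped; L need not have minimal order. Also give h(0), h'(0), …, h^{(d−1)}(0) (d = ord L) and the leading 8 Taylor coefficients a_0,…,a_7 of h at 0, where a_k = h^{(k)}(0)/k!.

L = (-7 + 2·x - x^2) + (3 - 5·x + 3·x^2 - x^3)·Dx + (-7 + 2·x - x^2)·Dx^2 + (3 - 5·x + 3·x^2 - x^3)·Dx^3  (order 3).
h: a_k = -3, -1, -3, -10/3, -3, -179/60, -3, -7561/2520, …
ICs: h(0) = -3, h′(0) = -1, h′′(0) = -6.

f: a_k = 0, 2, 0, -1/3, 0, 1/60, 0, -1/2520, …
g: a_k = -3, -3, -3, -3, -3, -3, -3, -3, …
f+g: L₀ = lclm(L_f,L_g), ord ≤ 2+1.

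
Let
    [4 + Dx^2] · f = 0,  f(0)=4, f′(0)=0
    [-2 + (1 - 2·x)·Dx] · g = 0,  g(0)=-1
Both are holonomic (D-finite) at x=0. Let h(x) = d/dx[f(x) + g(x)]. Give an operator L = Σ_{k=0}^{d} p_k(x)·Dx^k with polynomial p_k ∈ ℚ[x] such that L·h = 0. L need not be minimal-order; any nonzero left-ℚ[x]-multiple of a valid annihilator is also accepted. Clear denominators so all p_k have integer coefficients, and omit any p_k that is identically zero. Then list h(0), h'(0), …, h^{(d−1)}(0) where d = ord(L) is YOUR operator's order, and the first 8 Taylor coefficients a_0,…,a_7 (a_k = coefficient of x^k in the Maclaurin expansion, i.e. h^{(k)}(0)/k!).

L = (208 - 64·x + 64·x^2) + (-28 + 72·x - 48·x^2 + 32·x^3)·Dx + (52 - 16·x + 16·x^2)·Dx^2 + (-7 + 18·x - 12·x^2 + 8·x^3)·Dx^3  (order 3).
h: a_k = -2, -24, -24, -160/3, -160, -5792/15, -896, -645056/315, …
ICs: h(0) = -2, h′(0) = -24, h′′(0) = -48.

f: a_k = 4, 0, -8, 0, 8/3, 0, -16/45, 0, …
g: a_k = -1, -2, -4, -8, -16, -32, -64, -128, …
f+g: L₀ = lclm(L_f,L_g), ord ≤ 2+1.
h=h₀': d/dx-closure on L₀ ⇒ L.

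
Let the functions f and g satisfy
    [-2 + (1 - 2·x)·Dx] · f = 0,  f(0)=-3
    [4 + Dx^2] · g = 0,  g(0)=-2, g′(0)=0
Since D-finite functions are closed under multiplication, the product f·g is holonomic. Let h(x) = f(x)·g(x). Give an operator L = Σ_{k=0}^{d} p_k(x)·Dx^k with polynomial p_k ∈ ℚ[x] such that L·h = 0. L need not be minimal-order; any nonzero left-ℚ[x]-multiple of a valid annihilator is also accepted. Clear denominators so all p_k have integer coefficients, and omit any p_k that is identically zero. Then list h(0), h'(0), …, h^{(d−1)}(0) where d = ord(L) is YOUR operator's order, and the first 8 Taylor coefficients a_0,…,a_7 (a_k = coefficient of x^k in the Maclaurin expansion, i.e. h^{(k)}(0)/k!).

L = (-4 + 8·x) + 4·Dx + (-1 + 2·x)·Dx^2  (order 2).
h: a_k = 6, 12, 12, 24, 52, 104, 3112/15, 6224/15, …
ICs: h(0) = 6, h′(0) = 12.

f: a_k = -3, -6, -12, -24, -48, -96, -192, -384, …
g: a_k = -2, 0, 4, 0, -4/3, 0, 8/45, 0, …
L₀ := L_f ⊗_s L_g (sym. prod.), ord ≤ 2.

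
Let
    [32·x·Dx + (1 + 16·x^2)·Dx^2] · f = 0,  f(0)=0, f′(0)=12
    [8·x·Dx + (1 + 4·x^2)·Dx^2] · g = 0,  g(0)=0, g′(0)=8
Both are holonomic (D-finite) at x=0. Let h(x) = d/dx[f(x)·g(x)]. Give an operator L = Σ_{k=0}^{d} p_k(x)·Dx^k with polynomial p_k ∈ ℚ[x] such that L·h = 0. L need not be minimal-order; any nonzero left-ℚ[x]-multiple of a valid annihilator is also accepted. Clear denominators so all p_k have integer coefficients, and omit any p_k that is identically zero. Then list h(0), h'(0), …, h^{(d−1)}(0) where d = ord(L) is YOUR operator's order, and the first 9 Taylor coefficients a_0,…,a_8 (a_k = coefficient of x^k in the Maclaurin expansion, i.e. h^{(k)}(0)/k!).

f: a_k = 0, 12, 0, -64, 0, 3072/5, 0, -49152/7, 0, …
g: a_k = 0, 8, 0, -32/3, 0, 128/5, 0, -512/7, 0, …
f·g: L₀ = L_f ⊗_s L_g, ord ≤ 2·2.
Differentiate: ansatz ord ≤ ord L₀ ⇒ L.
L = (-1536·x - 51200·x^3 - 262144·x^5 + 655360·x^7 + 6291456·x^9) + (-80 - 6592·x^2 - 92160·x^4 - 229376·x^6 + 2293760·x^8 + 9437184·x^10)·Dx + (-160·x - 4480·x^3 - 30720·x^5 + 69632·x^7 + 1310720·x^9 + 3145728·x^11)·Dx^2 + (-1 - 40·x^2 - 464·x^4 + 29696·x^8 + 163840·x^10 + 262144·x^12)·Dx^3  (order 3).
h: a_k = 0, 192, 0, -2560, 0, 177152/5, 0, -3653632/7, 0, …
ICs: h(0) = 0, h′(0) = 192, h′′(0) = 0.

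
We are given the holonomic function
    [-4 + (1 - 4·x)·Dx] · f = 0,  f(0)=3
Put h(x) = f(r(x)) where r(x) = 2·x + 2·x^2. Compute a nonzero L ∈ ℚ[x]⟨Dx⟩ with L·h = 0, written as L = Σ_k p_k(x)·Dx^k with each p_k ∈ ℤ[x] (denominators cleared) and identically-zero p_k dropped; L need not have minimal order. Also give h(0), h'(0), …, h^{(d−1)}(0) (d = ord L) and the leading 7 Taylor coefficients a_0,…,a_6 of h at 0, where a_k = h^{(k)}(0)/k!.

f: a_k = 3, 12, 48, 192, 768, 3072, 12288, …
Change of var in L_f (x↦r) gives L₀.
L = (8 + 16·x) + (-1 + 8·x + 8·x^2)·Dx  (order 1).
h: a_k = 3, 24, 216, 1920, 17088, 152064, 1353216, …
ICs: h(0) = 3.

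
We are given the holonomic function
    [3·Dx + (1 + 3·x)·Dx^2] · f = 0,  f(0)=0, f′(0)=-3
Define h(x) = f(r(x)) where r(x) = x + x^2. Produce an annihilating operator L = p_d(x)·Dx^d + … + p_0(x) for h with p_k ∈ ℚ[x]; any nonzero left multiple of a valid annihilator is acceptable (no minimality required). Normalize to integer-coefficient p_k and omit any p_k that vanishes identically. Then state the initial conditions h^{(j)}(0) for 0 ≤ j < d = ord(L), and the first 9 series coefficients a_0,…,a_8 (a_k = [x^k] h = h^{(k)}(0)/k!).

f: a_k = 0, -3, 9/2, -9, 81/4, -243/5, 243/2, -2187/7, 6561/8, …
Substitute x→r, Dx→(1/r')Dx; clear ⇒ L₀.
L = (1 + 6·x + 6·x^2)·Dx + (1 + 5·x + 9·x^2 + 6·x^3)·Dx^2  (order 2).
h: a_k = 0, -3, 3/2, 0, -9/4, 27/5, -9, 81/7, -81/8, …
ICs: h(0) = 0, h′(0) = -3.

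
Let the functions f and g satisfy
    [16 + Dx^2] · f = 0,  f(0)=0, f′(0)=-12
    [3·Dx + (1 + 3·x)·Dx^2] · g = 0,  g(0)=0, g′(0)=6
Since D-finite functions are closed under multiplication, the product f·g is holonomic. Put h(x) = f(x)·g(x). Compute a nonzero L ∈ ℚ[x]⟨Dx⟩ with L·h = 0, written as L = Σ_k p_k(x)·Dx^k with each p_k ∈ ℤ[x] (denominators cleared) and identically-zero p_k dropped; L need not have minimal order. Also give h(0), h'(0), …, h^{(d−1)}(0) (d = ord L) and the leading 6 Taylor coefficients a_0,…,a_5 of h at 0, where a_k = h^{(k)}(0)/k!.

f: a_k = 0, -12, 0, 32, 0, -128/5, …
g: a_k = 0, 6, -9, 18, -81/2, 486/5, …
f·g: L₀ = L_f ⊗_s L_g, ord ≤ 2·2.
L = (2272 + 127488·x + 781056·x^2 + 1769472·x^3 + 1327104·x^4) + (4416 + 50112·x + 165888·x^2 + 165888·x^3)·Dx + (1022 + 19392·x + 102816·x^2 + 221184·x^3 + 165888·x^4)·Dx^2 + (276 + 3132·x + 10368·x^2 + 10368·x^3)·Dx^3 + (55 + 714·x + 3375·x^2 + 6912·x^3 + 5184·x^4)·Dx^4  (order 4).
h: a_k = 0, 0, -72, 108, -24, 198, …
ICs: h(0) = 0, h′(0) = 0, h′′(0) = -144, h′′′(0) = 648.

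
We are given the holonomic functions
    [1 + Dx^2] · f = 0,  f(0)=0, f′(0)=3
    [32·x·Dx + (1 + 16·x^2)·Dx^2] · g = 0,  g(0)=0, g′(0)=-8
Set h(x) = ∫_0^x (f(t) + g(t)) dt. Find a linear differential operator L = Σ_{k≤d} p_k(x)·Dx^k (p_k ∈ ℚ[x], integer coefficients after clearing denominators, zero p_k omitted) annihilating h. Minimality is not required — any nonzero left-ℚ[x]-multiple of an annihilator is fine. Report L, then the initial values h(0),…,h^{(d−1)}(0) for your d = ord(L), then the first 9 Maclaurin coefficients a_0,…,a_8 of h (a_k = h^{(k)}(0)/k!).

f: a_k = 0, 3, 0, -1/2, 0, 1/40, 0, -1/1680, 0, …
g: a_k = 0, -8, 0, 128/3, 0, -2048/5, 0, 32768/7, 0, …
Sum ⇒ L₀ = lclm(L_f,L_g) in ℚ(x)⟨Dx⟩.
h=∫h₀ ⇒ L = L₀·Dx.
L = (-6112·x + 99328·x^3 + 8192·x^5)·Dx^2 + (-31 + 1072·x^2 + 25344·x^4 + 4096·x^6)·Dx^3 + (-6112·x + 99328·x^3 + 8192·x^5)·Dx^4 + (-31 + 1072·x^2 + 25344·x^4 + 4096·x^6)·Dx^5  (order 5).
h: a_k = 0, 0, -5/2, 0, 253/24, 0, -5461/80, 0, 7864319/13440, …
ICs: h(0) = 0, h′(0) = 0, h′′(0) = -5, h′′′(0) = 0, h′′′′(0) = 253.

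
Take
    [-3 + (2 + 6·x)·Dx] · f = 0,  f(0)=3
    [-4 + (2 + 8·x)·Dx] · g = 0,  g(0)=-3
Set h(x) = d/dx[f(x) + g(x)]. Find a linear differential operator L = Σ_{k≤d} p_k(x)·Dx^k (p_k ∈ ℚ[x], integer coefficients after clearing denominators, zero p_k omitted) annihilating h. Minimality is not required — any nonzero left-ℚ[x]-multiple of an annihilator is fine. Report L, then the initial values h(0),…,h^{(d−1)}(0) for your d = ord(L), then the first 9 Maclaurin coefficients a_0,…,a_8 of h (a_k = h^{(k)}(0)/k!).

L = -18 + (-21 - 72·x)·Dx + (-2 - 14·x - 24·x^2)·Dx^2  (order 2).
h: a_k = -3/2, 21/4, -333/16, 2625/32, -82005/256, 636363/512, -9838521/2048, 75900825/4096, -4680709605/65536, …
ICs: h(0) = -3/2, h′(0) = 21/4.

f: a_k = 3, 9/2, -27/8, 81/16, -1215/128, 5103/256, -45927/1024, 216513/2048, -8444007/32768, …
g: a_k = -3, -6, 6, -12, 30, -84, 252, -792, 2574, …
f+g: L₀ = lclm(L_f,L_g), ord ≤ 1+1.
Derive L from L₀ (diff closure).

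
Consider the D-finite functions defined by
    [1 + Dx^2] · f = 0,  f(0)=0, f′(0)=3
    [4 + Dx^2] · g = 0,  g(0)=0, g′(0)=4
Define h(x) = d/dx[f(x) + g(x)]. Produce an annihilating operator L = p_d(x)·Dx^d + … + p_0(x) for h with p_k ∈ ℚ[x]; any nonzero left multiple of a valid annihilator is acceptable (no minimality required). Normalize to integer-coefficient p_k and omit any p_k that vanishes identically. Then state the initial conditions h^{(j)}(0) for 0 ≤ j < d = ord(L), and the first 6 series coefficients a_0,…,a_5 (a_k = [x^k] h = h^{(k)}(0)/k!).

L = 4 + 5·Dx^2 + Dx^4  (order 4).
h: a_k = 7, 0, -19/2, 0, 67/24, 0, …
ICs: h(0) = 7, h′(0) = 0, h′′(0) = -19, h′′′(0) = 0.

f: a_k = 0, 3, 0, -1/2, 0, 1/40, …
g: a_k = 0, 4, 0, -8/3, 0, 8/15, …
Weyl lclm of L_f,L_g ⇒ L₀ (ord ≤ 4).
Differentiate: ansatz ord ≤ ord L₀ ⇒ L.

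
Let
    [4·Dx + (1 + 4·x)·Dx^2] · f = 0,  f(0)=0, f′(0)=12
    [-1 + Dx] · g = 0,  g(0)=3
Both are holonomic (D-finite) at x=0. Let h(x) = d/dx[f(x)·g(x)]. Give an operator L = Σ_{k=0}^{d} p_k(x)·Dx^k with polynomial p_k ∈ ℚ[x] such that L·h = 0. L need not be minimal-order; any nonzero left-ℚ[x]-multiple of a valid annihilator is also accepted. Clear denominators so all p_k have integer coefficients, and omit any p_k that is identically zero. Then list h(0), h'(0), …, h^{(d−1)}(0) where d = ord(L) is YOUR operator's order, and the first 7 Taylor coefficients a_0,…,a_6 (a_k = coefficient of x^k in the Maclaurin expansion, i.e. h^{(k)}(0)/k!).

f: a_k = 0, 12, -24, 64, -192, 3072/5, -2048, …
g: a_k = 3, 3, 3/2, 1/2, 1/8, 1/40, 1/240, …
h₀=f·g: eliminate ⇒ L₀, order ≤ 2·1.
Derive L from L₀ (diff closure).
L = (25 - 24·x + 16·x^2) + (-22 + 32·x - 32·x^2)·Dx + (-3 - 8·x + 16·x^2)·Dx^2  (order 2).
h: a_k = 36, -72, 414, -1656, 13527/2, -27357, 2205587/20, …
ICs: h(0) = 36, h′(0) = -72.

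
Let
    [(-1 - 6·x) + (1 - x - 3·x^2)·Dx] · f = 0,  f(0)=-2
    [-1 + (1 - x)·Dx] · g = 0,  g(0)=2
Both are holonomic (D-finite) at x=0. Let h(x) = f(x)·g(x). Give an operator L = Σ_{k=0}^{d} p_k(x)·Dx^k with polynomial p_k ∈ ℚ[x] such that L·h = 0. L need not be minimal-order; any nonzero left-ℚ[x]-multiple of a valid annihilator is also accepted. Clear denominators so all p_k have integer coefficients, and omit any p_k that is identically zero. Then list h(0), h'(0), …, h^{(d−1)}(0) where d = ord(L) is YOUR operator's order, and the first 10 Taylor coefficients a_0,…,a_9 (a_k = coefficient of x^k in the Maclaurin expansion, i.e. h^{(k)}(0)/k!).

f: a_k = -2, -2, -8, -14, -38, -80, -194, -434, -1016, -2318, …
g: a_k = 2, 2, 2, 2, 2, 2, 2, 2, 2, 2, …
Product ⇒ symmetric product L₀, ord ≤ 1.
L = (-2 - 4·x + 9·x^2) + (1 - 2·x - 2·x^2 + 3·x^3)·Dx  (order 1).
h: a_k = -4, -8, -24, -52, -128, -288, -676, -1544, -3576, -8212, …
ICs: h(0) = -4.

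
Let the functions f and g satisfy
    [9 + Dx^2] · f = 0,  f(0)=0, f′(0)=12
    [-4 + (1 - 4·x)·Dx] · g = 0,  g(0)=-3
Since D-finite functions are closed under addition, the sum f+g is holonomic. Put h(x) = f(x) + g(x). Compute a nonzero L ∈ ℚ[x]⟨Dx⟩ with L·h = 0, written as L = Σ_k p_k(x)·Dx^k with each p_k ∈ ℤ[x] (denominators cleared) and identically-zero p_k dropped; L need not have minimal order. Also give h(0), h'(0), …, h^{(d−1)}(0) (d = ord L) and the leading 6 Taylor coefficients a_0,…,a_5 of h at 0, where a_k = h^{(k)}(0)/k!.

f: a_k = 0, 12, 0, -18, 0, 81/10, …
g: a_k = -3, -12, -48, -192, -768, -3072, …
Weyl lclm of L_f,L_g ⇒ L₀ (ord ≤ 3).
L = (-3780 + 2592·x - 5184·x^2) + (369 - 2124·x + 3888·x^2 - 5184·x^3)·Dx + (-420 + 288·x - 576·x^2)·Dx^2 + (41 - 236·x + 432·x^2 - 576·x^3)·Dx^3  (order 3).
h: a_k = -3, 0, -48, -210, -768, -30639/10, …
ICs: h(0) = -3, h′(0) = 0, h′′(0) = -96.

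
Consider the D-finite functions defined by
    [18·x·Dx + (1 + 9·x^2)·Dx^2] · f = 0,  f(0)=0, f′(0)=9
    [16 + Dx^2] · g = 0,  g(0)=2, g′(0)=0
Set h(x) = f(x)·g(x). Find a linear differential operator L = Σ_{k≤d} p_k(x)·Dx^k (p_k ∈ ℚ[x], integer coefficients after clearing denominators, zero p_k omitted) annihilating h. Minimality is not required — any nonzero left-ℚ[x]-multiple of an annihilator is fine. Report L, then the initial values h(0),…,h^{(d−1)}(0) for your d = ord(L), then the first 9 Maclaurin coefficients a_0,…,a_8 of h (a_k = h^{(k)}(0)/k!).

L = (20800 + 494784·x^2 + 2923776·x^4 + 11943936·x^6 + 26873856·x^8) + (19584·x + 342144·x^3 + 2239488·x^5 + 6718464·x^7)·Dx + (1700 + 42732·x^2 + 318816·x^4 + 1492992·x^6 + 3359232·x^8)·Dx^2 + (1224·x + 21384·x^3 + 139968·x^5 + 419904·x^7)·Dx^3 + (25 + 738·x^2 + 8505·x^4 + 46656·x^6 + 104976·x^8)·Dx^4  (order 4).
h: a_k = 0, 18, 0, -198, 0, 4578/5, 0, -171002/35, 0, …
ICs: h(0) = 0, h′(0) = 18, h′′(0) = 0, h′′′(0) = -1188.

f: a_k = 0, 9, 0, -27, 0, 729/5, 0, -6561/7, 0, …
g: a_k = 2, 0, -16, 0, 64/3, 0, -512/45, 0, 1024/315, …
h₀=f·g: eliminate ⇒ L₀, order ≤ 2·2.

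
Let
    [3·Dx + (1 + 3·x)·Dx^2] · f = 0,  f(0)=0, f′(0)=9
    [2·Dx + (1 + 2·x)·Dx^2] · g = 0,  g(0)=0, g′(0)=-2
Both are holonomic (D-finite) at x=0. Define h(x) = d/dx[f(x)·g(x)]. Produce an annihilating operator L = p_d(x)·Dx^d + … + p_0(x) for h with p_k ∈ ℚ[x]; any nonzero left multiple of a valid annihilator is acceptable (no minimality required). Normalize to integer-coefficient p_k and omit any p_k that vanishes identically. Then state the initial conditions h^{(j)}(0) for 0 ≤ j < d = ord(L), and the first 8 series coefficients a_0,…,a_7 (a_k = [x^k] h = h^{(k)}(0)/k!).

f: a_k = 0, 9, -27/2, 27, -243/4, 729/5, -729/2, 6561/7, …
g: a_k = 0, -2, 2, -8/3, 4, -32/5, 32/3, -128/7, …
Product ⇒ symmetric product L₀, ord ≤ 4.
h₀' ⇒ L via d/dx closure of L₀.
L = (156 + 720·x + 864·x^2) + (310 + 2244·x + 5400·x^2 + 4320·x^3)·Dx + (88 + 860·x + 3132·x^2 + 5040·x^3 + 3024·x^4)·Dx^2 + (5 + 62·x + 305·x^2 + 744·x^3 + 900·x^4 + 432·x^5)·Dx^3  (order 3).
h: a_k = 0, -36, 135, -420, 2475/2, -17901/5, 10311, -1040688/35, …
ICs: h(0) = 0, h′(0) = -36, h′′(0) = 270.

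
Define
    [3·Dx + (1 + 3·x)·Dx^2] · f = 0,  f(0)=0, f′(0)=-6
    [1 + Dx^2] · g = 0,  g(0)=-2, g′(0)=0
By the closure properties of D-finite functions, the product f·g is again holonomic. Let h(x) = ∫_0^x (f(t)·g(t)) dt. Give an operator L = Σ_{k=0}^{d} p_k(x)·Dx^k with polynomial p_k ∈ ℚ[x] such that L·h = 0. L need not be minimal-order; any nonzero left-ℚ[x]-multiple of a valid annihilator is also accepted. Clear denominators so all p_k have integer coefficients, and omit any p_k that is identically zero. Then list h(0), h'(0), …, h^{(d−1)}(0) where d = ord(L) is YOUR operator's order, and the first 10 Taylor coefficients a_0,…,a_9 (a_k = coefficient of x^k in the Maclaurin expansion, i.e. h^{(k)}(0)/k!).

L = (-203 - 222·x - 189·x^2 + 432·x^3 + 324·x^4)·Dx + (-84 - 108·x + 648·x^2 + 648·x^3)·Dx^2 + (-208 - 228·x - 54·x^2 + 864·x^3 + 648·x^4)·Dx^3 + (-84 - 108·x + 648·x^2 + 648·x^3)·Dx^4 + (-5 - 6·x + 135·x^2 + 432·x^3 + 324·x^4)·Dx^5  (order 5).
h: a_k = 0, 0, 6, -6, 15/2, -72/5, 1769/60, -255/4, 484679/3360, -60817/180, …
ICs: h(0) = 0, h′(0) = 0, h′′(0) = 12, h′′′(0) = -36, h′′′′(0) = 180.

f: a_k = 0, -6, 9, -18, 81/2, -486/5, 243, -4374/7, 6561/4, -4374, …
g: a_k = -2, 0, 1, 0, -1/12, 0, 1/360, 0, -1/20160, 0, …
Product ⇒ symmetric product L₀, ord ≤ 4.
Integrate: L := L₀·Dx.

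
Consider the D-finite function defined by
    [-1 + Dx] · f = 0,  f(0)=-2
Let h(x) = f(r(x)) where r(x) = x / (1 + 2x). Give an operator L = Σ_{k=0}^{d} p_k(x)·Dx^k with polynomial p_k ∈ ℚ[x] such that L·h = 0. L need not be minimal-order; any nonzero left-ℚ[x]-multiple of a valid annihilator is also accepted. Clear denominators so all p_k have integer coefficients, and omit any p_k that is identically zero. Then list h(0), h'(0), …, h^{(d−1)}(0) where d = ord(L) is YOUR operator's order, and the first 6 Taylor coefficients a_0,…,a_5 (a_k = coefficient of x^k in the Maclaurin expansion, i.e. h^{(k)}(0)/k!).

f: a_k = -2, -2, -1, -1/3, -1/12, -1/60, …
Change of var in L_f (x↦r) gives L₀.
L = -1 + (1 + 4·x + 4·x^2)·Dx  (order 1).
h: a_k = -2, -2, 3, -13/3, 71/12, -147/20, …
ICs: h(0) = -2.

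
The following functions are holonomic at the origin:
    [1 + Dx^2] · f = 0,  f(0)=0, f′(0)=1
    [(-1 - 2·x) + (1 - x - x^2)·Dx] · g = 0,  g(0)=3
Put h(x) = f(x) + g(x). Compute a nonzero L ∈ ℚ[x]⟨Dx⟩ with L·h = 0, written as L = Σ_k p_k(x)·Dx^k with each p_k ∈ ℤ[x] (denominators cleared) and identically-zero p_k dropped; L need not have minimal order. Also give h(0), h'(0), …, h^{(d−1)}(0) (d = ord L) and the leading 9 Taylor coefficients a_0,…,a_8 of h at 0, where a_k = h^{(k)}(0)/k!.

f: a_k = 0, 1, 0, -1/6, 0, 1/120, 0, -1/5040, 0, …
g: a_k = 3, 3, 6, 9, 15, 24, 39, 63, 102, …
L₀ := lclm(L_f,L_g); ord L₀ ≤ 2+1.
L = (-19 - 48·x - 31·x^2 - 24·x^3 - 5·x^4 - 2·x^5) + (5 - x - 4·x^2 - 7·x^3 - 6·x^4 - 3·x^5 - x^6)·Dx + (-19 - 48·x - 31·x^2 - 24·x^3 - 5·x^4 - 2·x^5)·Dx^2 + (5 - x - 4·x^2 - 7·x^3 - 6·x^4 - 3·x^5 - x^6)·Dx^3  (order 3).
h: a_k = 3, 4, 6, 53/6, 15, 2881/120, 39, 317519/5040, 102, …
ICs: h(0) = 3, h′(0) = 4, h′′(0) = 12.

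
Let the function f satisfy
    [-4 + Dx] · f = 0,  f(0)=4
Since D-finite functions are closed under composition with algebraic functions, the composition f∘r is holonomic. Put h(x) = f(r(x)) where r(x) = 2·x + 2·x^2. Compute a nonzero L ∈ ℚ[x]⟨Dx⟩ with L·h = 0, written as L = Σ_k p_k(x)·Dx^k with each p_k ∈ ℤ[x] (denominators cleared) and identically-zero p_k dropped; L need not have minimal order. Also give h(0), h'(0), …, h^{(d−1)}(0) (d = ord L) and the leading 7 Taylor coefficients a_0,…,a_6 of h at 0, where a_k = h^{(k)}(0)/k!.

f: a_k = 4, 16, 32, 128/3, 128/3, 512/15, 1024/45, …
f∘r: x↦r, Dx↦Dx/r' in L_f ⇒ L₀.
L = (-8 - 16·x) + Dx  (order 1).
h: a_k = 4, 32, 160, 1792/3, 5504/3, 72704/15, 510976/45, …
ICs: h(0) = 4.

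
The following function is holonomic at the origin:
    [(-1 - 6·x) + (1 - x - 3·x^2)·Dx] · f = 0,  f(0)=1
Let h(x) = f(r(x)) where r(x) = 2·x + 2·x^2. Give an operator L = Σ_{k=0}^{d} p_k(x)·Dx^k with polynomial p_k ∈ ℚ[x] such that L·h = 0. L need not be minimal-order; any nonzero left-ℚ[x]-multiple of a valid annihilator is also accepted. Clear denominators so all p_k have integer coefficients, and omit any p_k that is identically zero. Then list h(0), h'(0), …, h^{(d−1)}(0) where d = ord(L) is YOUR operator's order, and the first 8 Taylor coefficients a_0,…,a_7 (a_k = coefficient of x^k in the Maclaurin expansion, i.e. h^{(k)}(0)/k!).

L = (2 + 28·x + 72·x^2 + 48·x^3) + (-1 + 2·x + 14·x^2 + 24·x^3 + 12·x^4)·Dx  (order 1).
h: a_k = 1, 2, 18, 88, 488, 2664, 14488, 79040, …
ICs: h(0) = 1.

f: a_k = 1, 1, 4, 7, 19, 40, 97, 217, …
h₀=f(r): pull back L_f along r ⇒ L₀.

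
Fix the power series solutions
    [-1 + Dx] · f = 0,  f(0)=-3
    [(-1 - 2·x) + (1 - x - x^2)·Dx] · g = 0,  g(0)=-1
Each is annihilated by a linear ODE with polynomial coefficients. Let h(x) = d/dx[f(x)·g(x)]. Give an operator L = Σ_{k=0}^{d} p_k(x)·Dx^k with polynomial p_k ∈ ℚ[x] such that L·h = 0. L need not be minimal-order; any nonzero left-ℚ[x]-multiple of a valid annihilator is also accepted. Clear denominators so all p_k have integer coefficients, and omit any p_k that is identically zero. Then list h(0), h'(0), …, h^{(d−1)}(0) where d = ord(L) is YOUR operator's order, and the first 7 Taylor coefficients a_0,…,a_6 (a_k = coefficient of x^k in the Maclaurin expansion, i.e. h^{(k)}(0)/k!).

L = (7 + 6·x - x^2 - 2·x^3 + x^4) + (-2 + x + 4·x^2 - x^4)·Dx  (order 1).
h: a_k = 6, 21, 51, 221/2, 893/4, 17347/40, 98221/120, …
ICs: h(0) = 6.

f: a_k = -3, -3, -3/2, -1/2, -1/8, -1/40, -1/240, …
g: a_k = -1, -1, -2, -3, -5, -8, -13, …
Product ⇒ symmetric product L₀, ord ≤ 1.
Differentiate: ansatz ord ≤ ord L₀ ⇒ L.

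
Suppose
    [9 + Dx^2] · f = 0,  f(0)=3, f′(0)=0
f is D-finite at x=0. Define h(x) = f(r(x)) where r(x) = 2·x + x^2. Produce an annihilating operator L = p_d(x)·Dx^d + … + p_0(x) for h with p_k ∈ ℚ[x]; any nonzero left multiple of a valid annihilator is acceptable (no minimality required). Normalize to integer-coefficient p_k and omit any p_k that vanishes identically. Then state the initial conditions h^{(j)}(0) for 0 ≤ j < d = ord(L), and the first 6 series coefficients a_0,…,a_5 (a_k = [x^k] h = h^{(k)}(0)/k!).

L = (36 + 108·x + 108·x^2 + 36·x^3) - Dx + (1 + x)·Dx^2  (order 2).
h: a_k = 3, 0, -54, -54, 297/2, 324, …
ICs: h(0) = 3, h′(0) = 0.

f: a_k = 3, 0, -27/2, 0, 81/8, 0, …
L₀ from L_f via x↦r, Dx↦r'^{-1}Dx.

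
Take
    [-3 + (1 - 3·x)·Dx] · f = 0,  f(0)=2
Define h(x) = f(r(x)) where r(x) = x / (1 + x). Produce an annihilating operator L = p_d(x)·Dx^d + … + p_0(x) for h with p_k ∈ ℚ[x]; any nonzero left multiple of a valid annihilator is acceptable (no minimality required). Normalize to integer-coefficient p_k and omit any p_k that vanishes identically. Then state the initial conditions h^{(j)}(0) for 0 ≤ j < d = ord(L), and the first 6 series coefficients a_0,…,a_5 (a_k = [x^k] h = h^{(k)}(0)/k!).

L = 3 + (-1 + x + 2·x^2)·Dx  (order 1).
h: a_k = 2, 6, 12, 24, 48, 96, …
ICs: h(0) = 2.

f: a_k = 2, 6, 18, 54, 162, 486, …
Substitute x→r, Dx→(1/r')Dx; clear ⇒ L₀.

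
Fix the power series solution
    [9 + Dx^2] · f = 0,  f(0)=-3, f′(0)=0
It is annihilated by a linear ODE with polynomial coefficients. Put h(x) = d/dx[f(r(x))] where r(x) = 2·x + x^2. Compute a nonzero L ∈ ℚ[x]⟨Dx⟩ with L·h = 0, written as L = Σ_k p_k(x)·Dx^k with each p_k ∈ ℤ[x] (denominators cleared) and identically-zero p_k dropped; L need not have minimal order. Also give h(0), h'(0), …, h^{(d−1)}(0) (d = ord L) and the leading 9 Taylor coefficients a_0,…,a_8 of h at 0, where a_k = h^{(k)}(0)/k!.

L = (39 + 144·x + 216·x^2 + 144·x^3 + 36·x^4) + (-3 - 3·x)·Dx + (1 + 2·x + x^2)·Dx^2  (order 2).
h: a_k = 0, 108, 162, -594, -1620, -1458/5, 17577/5, 166293/35, -4374/35, …
ICs: h(0) = 0, h′(0) = 108.

f: a_k = -3, 0, 27/2, 0, -81/8, 0, 243/80, 0, -2187/4480, …
Substitute x→r, Dx→(1/r')Dx; clear ⇒ L₀.
h=h₀': d/dx-closure on L₀ ⇒ L.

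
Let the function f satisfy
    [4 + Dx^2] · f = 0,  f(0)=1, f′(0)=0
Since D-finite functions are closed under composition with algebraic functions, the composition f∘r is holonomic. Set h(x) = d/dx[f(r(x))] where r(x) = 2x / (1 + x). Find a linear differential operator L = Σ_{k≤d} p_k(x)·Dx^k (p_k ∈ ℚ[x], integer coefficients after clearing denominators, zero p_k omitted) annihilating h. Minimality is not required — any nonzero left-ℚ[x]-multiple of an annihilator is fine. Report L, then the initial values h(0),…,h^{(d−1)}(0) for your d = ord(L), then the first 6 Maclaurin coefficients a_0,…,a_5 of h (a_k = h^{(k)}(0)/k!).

f: a_k = 1, 0, -2, 0, 2/3, 0, …
Substitute x→r, Dx→(1/r')Dx; clear ⇒ L₀.
Derive L from L₀ (diff closure).
L = (22 + 12·x + 6·x^2) + (6 + 18·x + 18·x^2 + 6·x^3)·Dx + (1 + 4·x + 6·x^2 + 4·x^3 + x^4)·Dx^2  (order 2).
h: a_k = 0, -16, 48, -160/3, -160/3, 5488/15, …
ICs: h(0) = 0, h′(0) = -16.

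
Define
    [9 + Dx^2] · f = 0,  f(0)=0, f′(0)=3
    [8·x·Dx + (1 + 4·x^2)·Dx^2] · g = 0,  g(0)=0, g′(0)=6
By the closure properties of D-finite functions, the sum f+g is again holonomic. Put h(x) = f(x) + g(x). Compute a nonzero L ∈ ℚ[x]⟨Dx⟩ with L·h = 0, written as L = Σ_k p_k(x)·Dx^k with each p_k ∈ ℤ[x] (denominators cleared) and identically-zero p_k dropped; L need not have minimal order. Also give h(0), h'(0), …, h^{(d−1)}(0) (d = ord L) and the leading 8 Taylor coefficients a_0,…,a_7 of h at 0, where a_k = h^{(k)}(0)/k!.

f: a_k = 0, 3, 0, -9/2, 0, 81/40, 0, -243/560, …
g: a_k = 0, 6, 0, -8, 0, 96/5, 0, -384/7, …
f+g: L₀ = lclm(L_f,L_g), ord ≤ 2+2.
L = (-2808·x + 19008·x^3 + 10368·x^5)·Dx + (9 + 1548·x^2 + 7344·x^4 + 5184·x^6)·Dx^2 + (-312·x + 2112·x^3 + 1152·x^5)·Dx^3 + (1 + 172·x^2 + 816·x^4 + 576·x^6)·Dx^4  (order 4).
h: a_k = 0, 9, 0, -25/2, 0, 849/40, 0, -30963/560, …
ICs: h(0) = 0, h′(0) = 9, h′′(0) = 0, h′′′(0) = -75.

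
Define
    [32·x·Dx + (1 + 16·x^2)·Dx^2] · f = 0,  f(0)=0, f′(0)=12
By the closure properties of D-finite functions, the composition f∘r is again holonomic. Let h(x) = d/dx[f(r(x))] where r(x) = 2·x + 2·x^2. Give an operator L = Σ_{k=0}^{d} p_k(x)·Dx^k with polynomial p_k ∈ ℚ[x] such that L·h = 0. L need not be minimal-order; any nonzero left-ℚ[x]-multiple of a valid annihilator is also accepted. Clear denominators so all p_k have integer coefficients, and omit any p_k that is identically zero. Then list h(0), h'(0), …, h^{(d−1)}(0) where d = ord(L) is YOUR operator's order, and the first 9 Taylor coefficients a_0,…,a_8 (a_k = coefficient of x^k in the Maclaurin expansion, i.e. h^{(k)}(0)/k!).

f: a_k = 0, 12, 0, -64, 0, 3072/5, 0, -49152/7, 0, …
Change of var in L_f (x↦r) gives L₀.
Differentiate: ansatz ord ≤ ord L₀ ⇒ L.
L = (-2 + 128·x + 512·x^2 + 768·x^3 + 384·x^4) + (1 + 2·x + 64·x^2 + 256·x^3 + 320·x^4 + 128·x^5)·Dx  (order 1).
h: a_k = 24, 48, -1536, -6144, 90624, 586752, -4915200, -48758784, 233668608, …
ICs: h(0) = 24.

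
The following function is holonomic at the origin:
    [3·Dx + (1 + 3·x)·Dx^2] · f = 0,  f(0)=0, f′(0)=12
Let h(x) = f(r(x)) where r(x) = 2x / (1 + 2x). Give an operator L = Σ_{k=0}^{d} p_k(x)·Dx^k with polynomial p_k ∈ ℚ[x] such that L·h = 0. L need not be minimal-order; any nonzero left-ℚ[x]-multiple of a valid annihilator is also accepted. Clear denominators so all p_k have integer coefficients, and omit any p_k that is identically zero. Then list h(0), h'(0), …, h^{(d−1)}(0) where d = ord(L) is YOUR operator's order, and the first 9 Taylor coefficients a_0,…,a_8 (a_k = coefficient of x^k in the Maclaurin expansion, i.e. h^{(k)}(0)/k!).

f: a_k = 0, 12, -18, 36, -81, 972/5, -486, 8748/7, -6561/2, …
L₀ from L_f via x↦r, Dx↦r'^{-1}Dx.
L = (10 + 32·x)·Dx + (1 + 10·x + 16·x^2)·Dx^2  (order 2).
h: a_k = 0, 24, -120, 672, -4080, 130944/5, -174720, 8388096/7, -8388480, …
ICs: h(0) = 0, h′(0) = 24.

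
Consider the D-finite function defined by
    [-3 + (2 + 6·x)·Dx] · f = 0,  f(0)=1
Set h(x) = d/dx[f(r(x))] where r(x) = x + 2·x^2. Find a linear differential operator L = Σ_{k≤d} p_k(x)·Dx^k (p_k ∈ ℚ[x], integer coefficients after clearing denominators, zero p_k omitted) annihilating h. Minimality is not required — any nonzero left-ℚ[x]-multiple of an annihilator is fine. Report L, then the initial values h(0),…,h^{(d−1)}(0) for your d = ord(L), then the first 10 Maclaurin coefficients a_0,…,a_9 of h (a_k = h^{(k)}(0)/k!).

f: a_k = 1, 3/2, -9/8, 27/16, -405/128, 1701/256, -15309/1024, 72171/2048, -2814669/32768, 14073345/65536, …
Change of var in L_f (x↦r) gives L₀.
Differentiate: ansatz ord ≤ ord L₀ ⇒ L.
L = 5 + (-2 - 14·x - 36·x^2 - 48·x^3)·Dx  (order 1).
h: a_k = 3/2, 15/4, -135/16, 315/32, 2025/256, -33615/512, 292005/2048, -282285/4096, -35352855/65536, 247756725/131072, …
ICs: h(0) = 3/2.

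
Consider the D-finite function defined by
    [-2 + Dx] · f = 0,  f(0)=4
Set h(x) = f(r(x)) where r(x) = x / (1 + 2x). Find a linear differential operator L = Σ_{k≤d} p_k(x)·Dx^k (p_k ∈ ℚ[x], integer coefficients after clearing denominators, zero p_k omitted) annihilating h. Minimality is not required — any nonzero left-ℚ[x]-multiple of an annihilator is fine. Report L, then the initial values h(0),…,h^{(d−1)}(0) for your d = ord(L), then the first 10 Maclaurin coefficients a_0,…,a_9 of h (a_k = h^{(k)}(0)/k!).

L = -2 + (1 + 4·x + 4·x^2)·Dx  (order 1).
h: a_k = 4, 8, -8, 16/3, 8/3, -304/15, 2416/45, -34912/315, 62728/315, -904304/2835, …
ICs: h(0) = 4.

f: a_k = 4, 8, 8, 16/3, 8/3, 16/15, 16/45, 32/315, 8/315, 16/2835, …
h₀=f(r): pull back L_f along r ⇒ L₀.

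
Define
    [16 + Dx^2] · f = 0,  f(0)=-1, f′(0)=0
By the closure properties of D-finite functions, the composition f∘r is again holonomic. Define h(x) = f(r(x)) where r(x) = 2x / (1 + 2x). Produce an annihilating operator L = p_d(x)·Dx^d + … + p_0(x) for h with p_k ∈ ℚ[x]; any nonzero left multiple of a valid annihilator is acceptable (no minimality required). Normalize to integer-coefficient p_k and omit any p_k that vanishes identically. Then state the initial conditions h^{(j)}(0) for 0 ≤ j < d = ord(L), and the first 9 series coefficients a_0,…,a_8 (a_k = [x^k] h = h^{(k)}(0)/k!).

f: a_k = -1, 0, 8, 0, -32/3, 0, 256/45, 0, -512/315, …
Substitute x→r, Dx→(1/r')Dx; clear ⇒ L₀.
L = 64 + (4 + 24·x + 48·x^2 + 32·x^3)·Dx + (1 + 8·x + 24·x^2 + 32·x^3 + 16·x^4)·Dx^2  (order 2).
h: a_k = -1, 0, 32, -128, 640/3, 1024/3, -175616/45, 83968/5, -3217408/63, …
ICs: h(0) = -1, h′(0) = 0.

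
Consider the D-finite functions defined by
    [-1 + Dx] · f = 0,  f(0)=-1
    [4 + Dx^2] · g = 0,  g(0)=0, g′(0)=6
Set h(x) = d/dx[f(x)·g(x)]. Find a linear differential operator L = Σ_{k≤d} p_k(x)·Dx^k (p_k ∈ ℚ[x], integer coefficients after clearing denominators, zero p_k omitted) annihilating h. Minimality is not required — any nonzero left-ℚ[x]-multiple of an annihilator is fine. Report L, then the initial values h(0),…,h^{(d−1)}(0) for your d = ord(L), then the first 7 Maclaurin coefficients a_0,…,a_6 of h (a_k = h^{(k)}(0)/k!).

f: a_k = -1, -1, -1/2, -1/6, -1/24, -1/120, -1/720, …
g: a_k = 0, 6, 0, -4, 0, 4/5, 0, …
h₀=f·g: eliminate ⇒ L₀, order ≤ 1·2.
Derive L from L₀ (diff closure).
L = 5 - 2·Dx + Dx^2  (order 2).
h: a_k = -6, -12, 3, 12, 19/4, -11/10, -139/120, …
ICs: h(0) = -6, h′(0) = -12.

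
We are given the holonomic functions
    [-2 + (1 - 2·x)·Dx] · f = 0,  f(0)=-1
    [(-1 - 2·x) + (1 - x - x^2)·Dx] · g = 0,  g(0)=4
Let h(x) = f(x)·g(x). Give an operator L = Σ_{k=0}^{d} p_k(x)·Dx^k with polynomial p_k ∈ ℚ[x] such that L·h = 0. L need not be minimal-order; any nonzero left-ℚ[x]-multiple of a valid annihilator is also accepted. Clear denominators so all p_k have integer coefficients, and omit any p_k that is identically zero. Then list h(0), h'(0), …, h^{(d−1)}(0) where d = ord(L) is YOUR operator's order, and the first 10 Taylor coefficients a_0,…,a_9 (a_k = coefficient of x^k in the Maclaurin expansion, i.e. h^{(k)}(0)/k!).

f: a_k = -1, -2, -4, -8, -16, -32, -64, -128, -256, -512, …
g: a_k = 4, 4, 8, 12, 20, 32, 52, 84, 136, 220, …
L₀ := L_f ⊗_s L_g (sym. prod.), ord ≤ 1.
L = (-3 + 2·x + 6·x^2) + (1 - 3·x + x^2 + 2·x^3)·Dx  (order 1).
h: a_k = -4, -12, -32, -76, -172, -376, -804, -1692, -3520, -7260, …
ICs: h(0) = -4.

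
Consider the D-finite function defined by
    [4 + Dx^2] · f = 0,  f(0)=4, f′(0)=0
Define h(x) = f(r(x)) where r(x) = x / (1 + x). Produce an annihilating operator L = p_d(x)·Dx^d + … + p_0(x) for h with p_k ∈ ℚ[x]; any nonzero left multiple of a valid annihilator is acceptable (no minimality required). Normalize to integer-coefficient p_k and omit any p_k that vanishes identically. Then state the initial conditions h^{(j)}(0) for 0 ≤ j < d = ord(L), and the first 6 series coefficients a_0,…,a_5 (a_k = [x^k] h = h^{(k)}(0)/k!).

L = 4 + (2 + 6·x + 6·x^2 + 2·x^3)·Dx + (1 + 4·x + 6·x^2 + 4·x^3 + x^4)·Dx^2  (order 2).
h: a_k = 4, 0, -8, 16, -64/3, 64/3, …
ICs: h(0) = 4, h′(0) = 0.

f: a_k = 4, 0, -8, 0, 8/3, 0, …
Substitute x→r, Dx→(1/r')Dx; clear ⇒ L₀.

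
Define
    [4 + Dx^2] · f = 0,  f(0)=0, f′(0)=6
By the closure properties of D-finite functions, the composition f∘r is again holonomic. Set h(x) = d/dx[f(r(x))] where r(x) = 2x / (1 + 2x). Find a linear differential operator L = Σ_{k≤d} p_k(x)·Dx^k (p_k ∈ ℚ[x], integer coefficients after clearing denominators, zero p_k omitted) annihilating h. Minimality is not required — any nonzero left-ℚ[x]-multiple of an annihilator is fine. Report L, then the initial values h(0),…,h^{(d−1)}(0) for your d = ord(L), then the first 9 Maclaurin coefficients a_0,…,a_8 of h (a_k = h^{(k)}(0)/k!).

L = (40 + 96·x + 96·x^2) + (12 + 72·x + 144·x^2 + 96·x^3)·Dx + (1 + 8·x + 24·x^2 + 32·x^3 + 16·x^4)·Dx^2  (order 2).
h: a_k = 12, -48, 48, 384, -2752, 11520, -565504/15, 1552384/15, -25222144/105, …
ICs: h(0) = 12, h′(0) = -48.

f: a_k = 0, 6, 0, -4, 0, 4/5, 0, -8/105, 0, …
Substitute x→r, Dx→(1/r')Dx; clear ⇒ L₀.
h₀' ⇒ L via d/dx closure of L₀.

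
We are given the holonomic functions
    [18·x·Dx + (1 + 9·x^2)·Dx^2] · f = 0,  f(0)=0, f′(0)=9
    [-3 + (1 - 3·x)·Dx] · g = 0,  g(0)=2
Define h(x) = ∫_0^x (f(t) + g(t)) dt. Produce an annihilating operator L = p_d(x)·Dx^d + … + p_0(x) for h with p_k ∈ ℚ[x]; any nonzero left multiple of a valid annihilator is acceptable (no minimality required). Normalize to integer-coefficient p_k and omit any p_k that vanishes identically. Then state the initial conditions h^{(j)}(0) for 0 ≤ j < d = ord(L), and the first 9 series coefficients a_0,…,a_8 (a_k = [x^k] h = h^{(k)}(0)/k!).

L = (18 - 216·x - 486·x^2)·Dx^2 + (-12 + 18·x - 108·x^2 - 486·x^3)·Dx^3 + (1 - 81·x^4)·Dx^4  (order 4).
h: a_k = 0, 2, 15/2, 6, 27/4, 162/5, 1053/10, 1458/7, 24057/56, …
ICs: h(0) = 0, h′(0) = 2, h′′(0) = 15, h′′′(0) = 36.

f: a_k = 0, 9, 0, -27, 0, 729/5, 0, -6561/7, 0, …
g: a_k = 2, 6, 18, 54, 162, 486, 1458, 4374, 13122, …
h₀=f+g: left-lcm gives L₀, ord ≤ 3.
h=∫₀ˣh₀: take L = L₀·Dx.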